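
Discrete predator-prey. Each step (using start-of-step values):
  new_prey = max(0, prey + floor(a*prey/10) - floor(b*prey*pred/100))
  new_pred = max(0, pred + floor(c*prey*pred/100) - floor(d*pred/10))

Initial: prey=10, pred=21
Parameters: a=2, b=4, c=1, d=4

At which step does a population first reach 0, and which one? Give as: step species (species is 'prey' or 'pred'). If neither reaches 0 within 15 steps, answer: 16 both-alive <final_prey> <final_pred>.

Answer: 16 both-alive 2 2

Derivation:
Step 1: prey: 10+2-8=4; pred: 21+2-8=15
Step 2: prey: 4+0-2=2; pred: 15+0-6=9
Step 3: prey: 2+0-0=2; pred: 9+0-3=6
Step 4: prey: 2+0-0=2; pred: 6+0-2=4
Step 5: prey: 2+0-0=2; pred: 4+0-1=3
Step 6: prey: 2+0-0=2; pred: 3+0-1=2
Step 7: prey: 2+0-0=2; pred: 2+0-0=2
Steps 8-15: state stable at prey=2, pred=2 (no change)
No extinction within 15 steps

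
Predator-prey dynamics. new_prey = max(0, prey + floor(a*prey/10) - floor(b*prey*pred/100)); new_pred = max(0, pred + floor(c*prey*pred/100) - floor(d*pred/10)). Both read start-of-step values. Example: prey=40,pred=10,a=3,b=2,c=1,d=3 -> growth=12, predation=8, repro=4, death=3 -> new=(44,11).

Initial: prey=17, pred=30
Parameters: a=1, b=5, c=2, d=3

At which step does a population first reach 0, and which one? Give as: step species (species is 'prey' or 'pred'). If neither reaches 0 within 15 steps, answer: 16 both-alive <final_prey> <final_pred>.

Step 1: prey: 17+1-25=0; pred: 30+10-9=31
First extinction: prey at step 1

Answer: 1 prey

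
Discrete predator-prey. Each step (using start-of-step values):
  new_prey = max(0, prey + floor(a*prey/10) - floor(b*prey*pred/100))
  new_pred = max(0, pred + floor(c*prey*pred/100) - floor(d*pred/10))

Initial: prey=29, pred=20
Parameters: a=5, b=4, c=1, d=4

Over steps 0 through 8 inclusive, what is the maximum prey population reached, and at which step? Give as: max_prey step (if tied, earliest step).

Step 1: prey: 29+14-23=20; pred: 20+5-8=17
Step 2: prey: 20+10-13=17; pred: 17+3-6=14
Step 3: prey: 17+8-9=16; pred: 14+2-5=11
Step 4: prey: 16+8-7=17; pred: 11+1-4=8
Step 5: prey: 17+8-5=20; pred: 8+1-3=6
Step 6: prey: 20+10-4=26; pred: 6+1-2=5
Step 7: prey: 26+13-5=34; pred: 5+1-2=4
Step 8: prey: 34+17-5=46; pred: 4+1-1=4
Max prey = 46 at step 8

Answer: 46 8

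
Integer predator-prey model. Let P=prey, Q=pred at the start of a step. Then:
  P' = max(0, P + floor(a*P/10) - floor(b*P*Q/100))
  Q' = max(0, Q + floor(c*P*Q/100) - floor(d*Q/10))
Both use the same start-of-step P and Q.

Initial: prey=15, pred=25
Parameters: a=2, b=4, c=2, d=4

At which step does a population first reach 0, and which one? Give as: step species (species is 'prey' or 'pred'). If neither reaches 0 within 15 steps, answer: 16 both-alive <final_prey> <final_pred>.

Step 1: prey: 15+3-15=3; pred: 25+7-10=22
Step 2: prey: 3+0-2=1; pred: 22+1-8=15
Step 3: prey: 1+0-0=1; pred: 15+0-6=9
Step 4: prey: 1+0-0=1; pred: 9+0-3=6
Step 5: prey: 1+0-0=1; pred: 6+0-2=4
Step 6: prey: 1+0-0=1; pred: 4+0-1=3
Step 7: prey: 1+0-0=1; pred: 3+0-1=2
Step 8: prey: 1+0-0=1; pred: 2+0-0=2
Steps 9-15: state stable at prey=1, pred=2 (no change)
No extinction within 15 steps

Answer: 16 both-alive 1 2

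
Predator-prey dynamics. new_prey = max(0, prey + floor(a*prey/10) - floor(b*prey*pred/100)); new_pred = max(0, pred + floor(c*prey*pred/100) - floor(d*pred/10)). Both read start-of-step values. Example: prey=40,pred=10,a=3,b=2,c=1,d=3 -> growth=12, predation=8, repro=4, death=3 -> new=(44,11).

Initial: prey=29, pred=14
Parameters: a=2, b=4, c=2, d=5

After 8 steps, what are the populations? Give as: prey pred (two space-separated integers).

Answer: 10 1

Derivation:
Step 1: prey: 29+5-16=18; pred: 14+8-7=15
Step 2: prey: 18+3-10=11; pred: 15+5-7=13
Step 3: prey: 11+2-5=8; pred: 13+2-6=9
Step 4: prey: 8+1-2=7; pred: 9+1-4=6
Step 5: prey: 7+1-1=7; pred: 6+0-3=3
Step 6: prey: 7+1-0=8; pred: 3+0-1=2
Step 7: prey: 8+1-0=9; pred: 2+0-1=1
Step 8: prey: 9+1-0=10; pred: 1+0-0=1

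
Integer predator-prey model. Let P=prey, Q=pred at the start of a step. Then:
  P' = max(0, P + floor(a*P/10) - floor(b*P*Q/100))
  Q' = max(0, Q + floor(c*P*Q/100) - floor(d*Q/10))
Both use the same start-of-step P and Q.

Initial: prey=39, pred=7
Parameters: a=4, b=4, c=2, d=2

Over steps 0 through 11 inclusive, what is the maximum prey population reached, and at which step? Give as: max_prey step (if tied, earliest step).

Step 1: prey: 39+15-10=44; pred: 7+5-1=11
Step 2: prey: 44+17-19=42; pred: 11+9-2=18
Step 3: prey: 42+16-30=28; pred: 18+15-3=30
Step 4: prey: 28+11-33=6; pred: 30+16-6=40
Step 5: prey: 6+2-9=0; pred: 40+4-8=36
Step 6: prey: 0+0-0=0; pred: 36+0-7=29
Step 7: prey: 0+0-0=0; pred: 29+0-5=24
Step 8: prey: 0+0-0=0; pred: 24+0-4=20
Step 9: prey: 0+0-0=0; pred: 20+0-4=16
Step 10: prey: 0+0-0=0; pred: 16+0-3=13
Step 11: prey: 0+0-0=0; pred: 13+0-2=11
Max prey = 44 at step 1

Answer: 44 1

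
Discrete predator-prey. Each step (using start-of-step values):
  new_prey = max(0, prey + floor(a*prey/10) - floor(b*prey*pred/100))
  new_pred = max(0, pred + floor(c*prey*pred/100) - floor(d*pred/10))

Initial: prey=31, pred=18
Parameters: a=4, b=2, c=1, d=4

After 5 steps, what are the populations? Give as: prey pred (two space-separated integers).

Answer: 46 14

Derivation:
Step 1: prey: 31+12-11=32; pred: 18+5-7=16
Step 2: prey: 32+12-10=34; pred: 16+5-6=15
Step 3: prey: 34+13-10=37; pred: 15+5-6=14
Step 4: prey: 37+14-10=41; pred: 14+5-5=14
Step 5: prey: 41+16-11=46; pred: 14+5-5=14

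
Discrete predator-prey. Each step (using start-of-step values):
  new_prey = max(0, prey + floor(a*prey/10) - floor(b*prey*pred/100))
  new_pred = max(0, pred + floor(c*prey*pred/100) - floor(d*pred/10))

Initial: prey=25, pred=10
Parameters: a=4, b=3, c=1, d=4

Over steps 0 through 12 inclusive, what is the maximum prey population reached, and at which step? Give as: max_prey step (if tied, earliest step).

Answer: 81 8

Derivation:
Step 1: prey: 25+10-7=28; pred: 10+2-4=8
Step 2: prey: 28+11-6=33; pred: 8+2-3=7
Step 3: prey: 33+13-6=40; pred: 7+2-2=7
Step 4: prey: 40+16-8=48; pred: 7+2-2=7
Step 5: prey: 48+19-10=57; pred: 7+3-2=8
Step 6: prey: 57+22-13=66; pred: 8+4-3=9
Step 7: prey: 66+26-17=75; pred: 9+5-3=11
Step 8: prey: 75+30-24=81; pred: 11+8-4=15
Step 9: prey: 81+32-36=77; pred: 15+12-6=21
Step 10: prey: 77+30-48=59; pred: 21+16-8=29
Step 11: prey: 59+23-51=31; pred: 29+17-11=35
Step 12: prey: 31+12-32=11; pred: 35+10-14=31
Max prey = 81 at step 8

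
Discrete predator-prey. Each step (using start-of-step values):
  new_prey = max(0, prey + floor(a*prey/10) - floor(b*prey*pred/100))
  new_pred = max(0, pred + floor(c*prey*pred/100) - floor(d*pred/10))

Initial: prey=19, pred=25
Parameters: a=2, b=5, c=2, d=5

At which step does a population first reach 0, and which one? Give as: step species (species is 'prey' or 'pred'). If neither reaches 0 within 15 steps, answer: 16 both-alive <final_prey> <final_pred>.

Answer: 1 prey

Derivation:
Step 1: prey: 19+3-23=0; pred: 25+9-12=22
First extinction: prey at step 1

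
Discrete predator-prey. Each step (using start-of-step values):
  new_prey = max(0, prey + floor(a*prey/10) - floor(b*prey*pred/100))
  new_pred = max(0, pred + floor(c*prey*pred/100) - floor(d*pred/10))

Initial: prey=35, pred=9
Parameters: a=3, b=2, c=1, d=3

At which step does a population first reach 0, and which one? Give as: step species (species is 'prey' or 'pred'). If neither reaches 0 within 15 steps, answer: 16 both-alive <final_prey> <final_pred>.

Answer: 16 both-alive 11 11

Derivation:
Step 1: prey: 35+10-6=39; pred: 9+3-2=10
Step 2: prey: 39+11-7=43; pred: 10+3-3=10
Step 3: prey: 43+12-8=47; pred: 10+4-3=11
Step 4: prey: 47+14-10=51; pred: 11+5-3=13
Step 5: prey: 51+15-13=53; pred: 13+6-3=16
Step 6: prey: 53+15-16=52; pred: 16+8-4=20
Step 7: prey: 52+15-20=47; pred: 20+10-6=24
Step 8: prey: 47+14-22=39; pred: 24+11-7=28
Step 9: prey: 39+11-21=29; pred: 28+10-8=30
Step 10: prey: 29+8-17=20; pred: 30+8-9=29
Step 11: prey: 20+6-11=15; pred: 29+5-8=26
Step 12: prey: 15+4-7=12; pred: 26+3-7=22
Step 13: prey: 12+3-5=10; pred: 22+2-6=18
Step 14: prey: 10+3-3=10; pred: 18+1-5=14
Step 15: prey: 10+3-2=11; pred: 14+1-4=11
No extinction within 15 steps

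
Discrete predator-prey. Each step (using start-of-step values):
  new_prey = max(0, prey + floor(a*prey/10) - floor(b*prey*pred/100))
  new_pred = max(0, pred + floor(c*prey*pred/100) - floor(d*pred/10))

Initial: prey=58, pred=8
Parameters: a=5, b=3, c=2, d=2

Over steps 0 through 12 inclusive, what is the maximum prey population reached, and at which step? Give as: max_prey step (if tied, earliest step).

Answer: 76 2

Derivation:
Step 1: prey: 58+29-13=74; pred: 8+9-1=16
Step 2: prey: 74+37-35=76; pred: 16+23-3=36
Step 3: prey: 76+38-82=32; pred: 36+54-7=83
Step 4: prey: 32+16-79=0; pred: 83+53-16=120
Step 5: prey: 0+0-0=0; pred: 120+0-24=96
Step 6: prey: 0+0-0=0; pred: 96+0-19=77
Step 7: prey: 0+0-0=0; pred: 77+0-15=62
Step 8: prey: 0+0-0=0; pred: 62+0-12=50
Step 9: prey: 0+0-0=0; pred: 50+0-10=40
Step 10: prey: 0+0-0=0; pred: 40+0-8=32
Step 11: prey: 0+0-0=0; pred: 32+0-6=26
Step 12: prey: 0+0-0=0; pred: 26+0-5=21
Max prey = 76 at step 2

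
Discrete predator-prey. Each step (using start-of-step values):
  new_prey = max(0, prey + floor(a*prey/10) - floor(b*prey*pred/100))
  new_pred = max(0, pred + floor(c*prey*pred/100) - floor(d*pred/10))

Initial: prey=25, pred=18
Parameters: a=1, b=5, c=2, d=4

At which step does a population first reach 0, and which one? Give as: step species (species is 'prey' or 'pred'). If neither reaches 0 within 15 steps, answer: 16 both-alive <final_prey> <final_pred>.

Step 1: prey: 25+2-22=5; pred: 18+9-7=20
Step 2: prey: 5+0-5=0; pred: 20+2-8=14
First extinction: prey at step 2

Answer: 2 prey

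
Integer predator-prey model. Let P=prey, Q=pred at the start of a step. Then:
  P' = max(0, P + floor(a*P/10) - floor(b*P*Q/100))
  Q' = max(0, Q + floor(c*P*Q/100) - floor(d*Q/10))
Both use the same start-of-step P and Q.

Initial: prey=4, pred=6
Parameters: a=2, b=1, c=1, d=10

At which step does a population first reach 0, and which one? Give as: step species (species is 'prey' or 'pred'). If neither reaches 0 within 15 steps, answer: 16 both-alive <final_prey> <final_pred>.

Step 1: prey: 4+0-0=4; pred: 6+0-6=0
First extinction: pred at step 1

Answer: 1 pred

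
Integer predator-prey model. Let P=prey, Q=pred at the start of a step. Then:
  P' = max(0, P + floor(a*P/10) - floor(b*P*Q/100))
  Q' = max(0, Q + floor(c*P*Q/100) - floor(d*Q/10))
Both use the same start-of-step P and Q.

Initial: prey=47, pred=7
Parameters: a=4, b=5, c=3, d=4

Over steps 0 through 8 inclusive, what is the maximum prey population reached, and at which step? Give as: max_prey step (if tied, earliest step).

Step 1: prey: 47+18-16=49; pred: 7+9-2=14
Step 2: prey: 49+19-34=34; pred: 14+20-5=29
Step 3: prey: 34+13-49=0; pred: 29+29-11=47
Step 4: prey: 0+0-0=0; pred: 47+0-18=29
Step 5: prey: 0+0-0=0; pred: 29+0-11=18
Step 6: prey: 0+0-0=0; pred: 18+0-7=11
Step 7: prey: 0+0-0=0; pred: 11+0-4=7
Step 8: prey: 0+0-0=0; pred: 7+0-2=5
Max prey = 49 at step 1

Answer: 49 1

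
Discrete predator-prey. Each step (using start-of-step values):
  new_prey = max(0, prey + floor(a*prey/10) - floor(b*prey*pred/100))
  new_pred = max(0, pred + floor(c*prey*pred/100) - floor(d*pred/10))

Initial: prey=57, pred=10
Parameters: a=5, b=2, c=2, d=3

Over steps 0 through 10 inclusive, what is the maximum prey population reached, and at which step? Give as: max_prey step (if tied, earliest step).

Step 1: prey: 57+28-11=74; pred: 10+11-3=18
Step 2: prey: 74+37-26=85; pred: 18+26-5=39
Step 3: prey: 85+42-66=61; pred: 39+66-11=94
Step 4: prey: 61+30-114=0; pred: 94+114-28=180
Step 5: prey: 0+0-0=0; pred: 180+0-54=126
Step 6: prey: 0+0-0=0; pred: 126+0-37=89
Step 7: prey: 0+0-0=0; pred: 89+0-26=63
Step 8: prey: 0+0-0=0; pred: 63+0-18=45
Step 9: prey: 0+0-0=0; pred: 45+0-13=32
Step 10: prey: 0+0-0=0; pred: 32+0-9=23
Max prey = 85 at step 2

Answer: 85 2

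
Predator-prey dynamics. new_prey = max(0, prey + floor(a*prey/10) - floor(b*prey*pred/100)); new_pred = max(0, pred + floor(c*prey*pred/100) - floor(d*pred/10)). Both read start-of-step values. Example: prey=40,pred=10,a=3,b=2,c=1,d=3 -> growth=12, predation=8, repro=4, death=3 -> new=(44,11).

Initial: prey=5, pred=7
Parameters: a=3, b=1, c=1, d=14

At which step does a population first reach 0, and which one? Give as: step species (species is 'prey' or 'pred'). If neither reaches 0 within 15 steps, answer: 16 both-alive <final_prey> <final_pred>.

Step 1: prey: 5+1-0=6; pred: 7+0-9=0
First extinction: pred at step 1

Answer: 1 pred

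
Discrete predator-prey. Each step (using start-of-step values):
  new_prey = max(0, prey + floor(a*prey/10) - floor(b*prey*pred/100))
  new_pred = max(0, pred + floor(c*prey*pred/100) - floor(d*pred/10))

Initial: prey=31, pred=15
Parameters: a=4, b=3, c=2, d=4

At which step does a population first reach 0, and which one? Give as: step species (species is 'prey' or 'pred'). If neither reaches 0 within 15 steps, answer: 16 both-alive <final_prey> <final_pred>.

Answer: 16 both-alive 34 5

Derivation:
Step 1: prey: 31+12-13=30; pred: 15+9-6=18
Step 2: prey: 30+12-16=26; pred: 18+10-7=21
Step 3: prey: 26+10-16=20; pred: 21+10-8=23
Step 4: prey: 20+8-13=15; pred: 23+9-9=23
Step 5: prey: 15+6-10=11; pred: 23+6-9=20
Step 6: prey: 11+4-6=9; pred: 20+4-8=16
Step 7: prey: 9+3-4=8; pred: 16+2-6=12
Step 8: prey: 8+3-2=9; pred: 12+1-4=9
Step 9: prey: 9+3-2=10; pred: 9+1-3=7
Step 10: prey: 10+4-2=12; pred: 7+1-2=6
Step 11: prey: 12+4-2=14; pred: 6+1-2=5
Step 12: prey: 14+5-2=17; pred: 5+1-2=4
Step 13: prey: 17+6-2=21; pred: 4+1-1=4
Step 14: prey: 21+8-2=27; pred: 4+1-1=4
Step 15: prey: 27+10-3=34; pred: 4+2-1=5
No extinction within 15 steps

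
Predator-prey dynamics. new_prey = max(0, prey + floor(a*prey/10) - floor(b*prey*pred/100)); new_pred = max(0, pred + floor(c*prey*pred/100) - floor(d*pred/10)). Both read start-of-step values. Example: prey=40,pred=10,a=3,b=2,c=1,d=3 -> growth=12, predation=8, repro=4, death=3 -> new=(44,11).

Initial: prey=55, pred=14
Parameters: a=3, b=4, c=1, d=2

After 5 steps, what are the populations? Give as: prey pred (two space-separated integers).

Step 1: prey: 55+16-30=41; pred: 14+7-2=19
Step 2: prey: 41+12-31=22; pred: 19+7-3=23
Step 3: prey: 22+6-20=8; pred: 23+5-4=24
Step 4: prey: 8+2-7=3; pred: 24+1-4=21
Step 5: prey: 3+0-2=1; pred: 21+0-4=17

Answer: 1 17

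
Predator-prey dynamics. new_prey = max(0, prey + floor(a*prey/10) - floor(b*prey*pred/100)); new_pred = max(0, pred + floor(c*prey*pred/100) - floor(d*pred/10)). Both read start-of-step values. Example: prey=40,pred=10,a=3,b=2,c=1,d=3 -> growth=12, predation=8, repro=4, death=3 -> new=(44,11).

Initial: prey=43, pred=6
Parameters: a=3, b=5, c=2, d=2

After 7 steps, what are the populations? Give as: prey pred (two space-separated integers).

Answer: 0 15

Derivation:
Step 1: prey: 43+12-12=43; pred: 6+5-1=10
Step 2: prey: 43+12-21=34; pred: 10+8-2=16
Step 3: prey: 34+10-27=17; pred: 16+10-3=23
Step 4: prey: 17+5-19=3; pred: 23+7-4=26
Step 5: prey: 3+0-3=0; pred: 26+1-5=22
Step 6: prey: 0+0-0=0; pred: 22+0-4=18
Step 7: prey: 0+0-0=0; pred: 18+0-3=15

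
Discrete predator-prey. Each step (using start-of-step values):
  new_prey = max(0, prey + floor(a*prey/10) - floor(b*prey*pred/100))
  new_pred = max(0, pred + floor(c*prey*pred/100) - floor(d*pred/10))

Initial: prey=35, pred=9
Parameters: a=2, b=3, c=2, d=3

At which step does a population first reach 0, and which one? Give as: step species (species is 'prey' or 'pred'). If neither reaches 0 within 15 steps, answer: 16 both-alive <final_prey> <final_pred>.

Answer: 16 both-alive 2 3

Derivation:
Step 1: prey: 35+7-9=33; pred: 9+6-2=13
Step 2: prey: 33+6-12=27; pred: 13+8-3=18
Step 3: prey: 27+5-14=18; pred: 18+9-5=22
Step 4: prey: 18+3-11=10; pred: 22+7-6=23
Step 5: prey: 10+2-6=6; pred: 23+4-6=21
Step 6: prey: 6+1-3=4; pred: 21+2-6=17
Step 7: prey: 4+0-2=2; pred: 17+1-5=13
Step 8: prey: 2+0-0=2; pred: 13+0-3=10
Step 9: prey: 2+0-0=2; pred: 10+0-3=7
Step 10: prey: 2+0-0=2; pred: 7+0-2=5
Step 11: prey: 2+0-0=2; pred: 5+0-1=4
Step 12: prey: 2+0-0=2; pred: 4+0-1=3
Step 13: prey: 2+0-0=2; pred: 3+0-0=3
Steps 14-15: state stable at prey=2, pred=3 (no change)
No extinction within 15 steps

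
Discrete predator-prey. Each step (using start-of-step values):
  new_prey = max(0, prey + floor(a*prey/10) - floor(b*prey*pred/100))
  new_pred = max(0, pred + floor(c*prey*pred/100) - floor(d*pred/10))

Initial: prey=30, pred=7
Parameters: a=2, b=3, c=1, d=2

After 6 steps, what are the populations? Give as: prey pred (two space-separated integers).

Step 1: prey: 30+6-6=30; pred: 7+2-1=8
Step 2: prey: 30+6-7=29; pred: 8+2-1=9
Step 3: prey: 29+5-7=27; pred: 9+2-1=10
Step 4: prey: 27+5-8=24; pred: 10+2-2=10
Step 5: prey: 24+4-7=21; pred: 10+2-2=10
Step 6: prey: 21+4-6=19; pred: 10+2-2=10

Answer: 19 10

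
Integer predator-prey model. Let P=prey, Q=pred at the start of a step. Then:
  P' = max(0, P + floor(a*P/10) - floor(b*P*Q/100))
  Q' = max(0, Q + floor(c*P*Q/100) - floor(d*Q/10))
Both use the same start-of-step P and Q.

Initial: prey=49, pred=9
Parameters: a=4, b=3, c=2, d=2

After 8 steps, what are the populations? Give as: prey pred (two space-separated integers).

Answer: 0 31

Derivation:
Step 1: prey: 49+19-13=55; pred: 9+8-1=16
Step 2: prey: 55+22-26=51; pred: 16+17-3=30
Step 3: prey: 51+20-45=26; pred: 30+30-6=54
Step 4: prey: 26+10-42=0; pred: 54+28-10=72
Step 5: prey: 0+0-0=0; pred: 72+0-14=58
Step 6: prey: 0+0-0=0; pred: 58+0-11=47
Step 7: prey: 0+0-0=0; pred: 47+0-9=38
Step 8: prey: 0+0-0=0; pred: 38+0-7=31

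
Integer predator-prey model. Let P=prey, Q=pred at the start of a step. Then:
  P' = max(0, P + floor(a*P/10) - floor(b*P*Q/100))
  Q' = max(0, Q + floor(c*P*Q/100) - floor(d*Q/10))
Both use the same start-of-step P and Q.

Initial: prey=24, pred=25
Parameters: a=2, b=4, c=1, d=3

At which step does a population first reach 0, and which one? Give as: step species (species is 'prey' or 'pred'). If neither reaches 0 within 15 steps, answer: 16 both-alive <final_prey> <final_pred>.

Answer: 16 both-alive 1 3

Derivation:
Step 1: prey: 24+4-24=4; pred: 25+6-7=24
Step 2: prey: 4+0-3=1; pred: 24+0-7=17
Step 3: prey: 1+0-0=1; pred: 17+0-5=12
Step 4: prey: 1+0-0=1; pred: 12+0-3=9
Step 5: prey: 1+0-0=1; pred: 9+0-2=7
Step 6: prey: 1+0-0=1; pred: 7+0-2=5
Step 7: prey: 1+0-0=1; pred: 5+0-1=4
Step 8: prey: 1+0-0=1; pred: 4+0-1=3
Step 9: prey: 1+0-0=1; pred: 3+0-0=3
Steps 10-15: state stable at prey=1, pred=3 (no change)
No extinction within 15 steps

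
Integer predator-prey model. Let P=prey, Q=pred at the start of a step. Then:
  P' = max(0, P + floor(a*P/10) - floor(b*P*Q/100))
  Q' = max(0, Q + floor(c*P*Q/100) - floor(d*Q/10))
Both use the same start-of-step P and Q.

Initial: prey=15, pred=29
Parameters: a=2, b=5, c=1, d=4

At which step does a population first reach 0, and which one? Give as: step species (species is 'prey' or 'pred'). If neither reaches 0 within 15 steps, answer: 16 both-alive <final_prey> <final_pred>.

Step 1: prey: 15+3-21=0; pred: 29+4-11=22
First extinction: prey at step 1

Answer: 1 prey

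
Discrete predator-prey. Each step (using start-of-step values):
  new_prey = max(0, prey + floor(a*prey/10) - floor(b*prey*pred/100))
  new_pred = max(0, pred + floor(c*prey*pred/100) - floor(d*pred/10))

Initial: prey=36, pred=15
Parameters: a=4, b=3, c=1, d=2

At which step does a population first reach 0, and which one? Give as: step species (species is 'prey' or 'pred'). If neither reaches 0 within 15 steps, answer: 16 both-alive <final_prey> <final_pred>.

Step 1: prey: 36+14-16=34; pred: 15+5-3=17
Step 2: prey: 34+13-17=30; pred: 17+5-3=19
Step 3: prey: 30+12-17=25; pred: 19+5-3=21
Step 4: prey: 25+10-15=20; pred: 21+5-4=22
Step 5: prey: 20+8-13=15; pred: 22+4-4=22
Step 6: prey: 15+6-9=12; pred: 22+3-4=21
Step 7: prey: 12+4-7=9; pred: 21+2-4=19
Step 8: prey: 9+3-5=7; pred: 19+1-3=17
Step 9: prey: 7+2-3=6; pred: 17+1-3=15
Step 10: prey: 6+2-2=6; pred: 15+0-3=12
Step 11: prey: 6+2-2=6; pred: 12+0-2=10
Step 12: prey: 6+2-1=7; pred: 10+0-2=8
Step 13: prey: 7+2-1=8; pred: 8+0-1=7
Step 14: prey: 8+3-1=10; pred: 7+0-1=6
Step 15: prey: 10+4-1=13; pred: 6+0-1=5
No extinction within 15 steps

Answer: 16 both-alive 13 5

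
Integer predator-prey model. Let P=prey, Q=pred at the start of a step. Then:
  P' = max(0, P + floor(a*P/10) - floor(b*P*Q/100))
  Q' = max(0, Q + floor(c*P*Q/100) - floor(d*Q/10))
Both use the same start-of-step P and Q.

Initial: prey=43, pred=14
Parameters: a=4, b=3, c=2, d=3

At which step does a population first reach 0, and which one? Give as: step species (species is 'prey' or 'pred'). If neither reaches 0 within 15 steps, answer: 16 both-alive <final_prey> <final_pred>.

Step 1: prey: 43+17-18=42; pred: 14+12-4=22
Step 2: prey: 42+16-27=31; pred: 22+18-6=34
Step 3: prey: 31+12-31=12; pred: 34+21-10=45
Step 4: prey: 12+4-16=0; pred: 45+10-13=42
First extinction: prey at step 4

Answer: 4 prey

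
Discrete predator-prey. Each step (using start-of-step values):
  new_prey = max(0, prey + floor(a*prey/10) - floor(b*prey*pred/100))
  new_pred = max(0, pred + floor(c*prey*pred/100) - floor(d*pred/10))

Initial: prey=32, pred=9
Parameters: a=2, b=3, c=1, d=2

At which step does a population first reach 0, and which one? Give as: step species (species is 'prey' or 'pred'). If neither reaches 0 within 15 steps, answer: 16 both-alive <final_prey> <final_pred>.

Step 1: prey: 32+6-8=30; pred: 9+2-1=10
Step 2: prey: 30+6-9=27; pred: 10+3-2=11
Step 3: prey: 27+5-8=24; pred: 11+2-2=11
Step 4: prey: 24+4-7=21; pred: 11+2-2=11
Step 5: prey: 21+4-6=19; pred: 11+2-2=11
Step 6: prey: 19+3-6=16; pred: 11+2-2=11
Step 7: prey: 16+3-5=14; pred: 11+1-2=10
Step 8: prey: 14+2-4=12; pred: 10+1-2=9
Step 9: prey: 12+2-3=11; pred: 9+1-1=9
Step 10: prey: 11+2-2=11; pred: 9+0-1=8
Step 11: prey: 11+2-2=11; pred: 8+0-1=7
Step 12: prey: 11+2-2=11; pred: 7+0-1=6
Step 13: prey: 11+2-1=12; pred: 6+0-1=5
Step 14: prey: 12+2-1=13; pred: 5+0-1=4
Step 15: prey: 13+2-1=14; pred: 4+0-0=4
No extinction within 15 steps

Answer: 16 both-alive 14 4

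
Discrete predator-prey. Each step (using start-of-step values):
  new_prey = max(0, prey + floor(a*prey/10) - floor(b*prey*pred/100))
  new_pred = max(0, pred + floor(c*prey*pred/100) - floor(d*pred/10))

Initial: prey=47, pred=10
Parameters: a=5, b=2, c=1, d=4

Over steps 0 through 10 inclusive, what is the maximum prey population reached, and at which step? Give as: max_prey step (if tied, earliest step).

Answer: 116 4

Derivation:
Step 1: prey: 47+23-9=61; pred: 10+4-4=10
Step 2: prey: 61+30-12=79; pred: 10+6-4=12
Step 3: prey: 79+39-18=100; pred: 12+9-4=17
Step 4: prey: 100+50-34=116; pred: 17+17-6=28
Step 5: prey: 116+58-64=110; pred: 28+32-11=49
Step 6: prey: 110+55-107=58; pred: 49+53-19=83
Step 7: prey: 58+29-96=0; pred: 83+48-33=98
Step 8: prey: 0+0-0=0; pred: 98+0-39=59
Step 9: prey: 0+0-0=0; pred: 59+0-23=36
Step 10: prey: 0+0-0=0; pred: 36+0-14=22
Max prey = 116 at step 4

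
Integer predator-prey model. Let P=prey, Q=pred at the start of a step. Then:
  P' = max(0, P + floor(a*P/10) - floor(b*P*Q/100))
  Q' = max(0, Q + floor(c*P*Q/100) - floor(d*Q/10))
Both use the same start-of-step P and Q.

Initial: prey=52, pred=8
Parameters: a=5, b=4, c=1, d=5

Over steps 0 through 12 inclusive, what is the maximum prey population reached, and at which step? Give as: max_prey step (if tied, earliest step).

Answer: 103 5

Derivation:
Step 1: prey: 52+26-16=62; pred: 8+4-4=8
Step 2: prey: 62+31-19=74; pred: 8+4-4=8
Step 3: prey: 74+37-23=88; pred: 8+5-4=9
Step 4: prey: 88+44-31=101; pred: 9+7-4=12
Step 5: prey: 101+50-48=103; pred: 12+12-6=18
Step 6: prey: 103+51-74=80; pred: 18+18-9=27
Step 7: prey: 80+40-86=34; pred: 27+21-13=35
Step 8: prey: 34+17-47=4; pred: 35+11-17=29
Step 9: prey: 4+2-4=2; pred: 29+1-14=16
Step 10: prey: 2+1-1=2; pred: 16+0-8=8
Step 11: prey: 2+1-0=3; pred: 8+0-4=4
Step 12: prey: 3+1-0=4; pred: 4+0-2=2
Max prey = 103 at step 5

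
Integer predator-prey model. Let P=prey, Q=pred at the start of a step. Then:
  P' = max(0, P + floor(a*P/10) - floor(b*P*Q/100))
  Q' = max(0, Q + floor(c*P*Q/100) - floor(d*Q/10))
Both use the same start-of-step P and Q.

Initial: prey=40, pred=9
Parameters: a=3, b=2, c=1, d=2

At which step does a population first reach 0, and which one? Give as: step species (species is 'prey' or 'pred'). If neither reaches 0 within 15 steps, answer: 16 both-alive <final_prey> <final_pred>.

Answer: 16 both-alive 2 11

Derivation:
Step 1: prey: 40+12-7=45; pred: 9+3-1=11
Step 2: prey: 45+13-9=49; pred: 11+4-2=13
Step 3: prey: 49+14-12=51; pred: 13+6-2=17
Step 4: prey: 51+15-17=49; pred: 17+8-3=22
Step 5: prey: 49+14-21=42; pred: 22+10-4=28
Step 6: prey: 42+12-23=31; pred: 28+11-5=34
Step 7: prey: 31+9-21=19; pred: 34+10-6=38
Step 8: prey: 19+5-14=10; pred: 38+7-7=38
Step 9: prey: 10+3-7=6; pred: 38+3-7=34
Step 10: prey: 6+1-4=3; pred: 34+2-6=30
Step 11: prey: 3+0-1=2; pred: 30+0-6=24
Step 12: prey: 2+0-0=2; pred: 24+0-4=20
Step 13: prey: 2+0-0=2; pred: 20+0-4=16
Step 14: prey: 2+0-0=2; pred: 16+0-3=13
Step 15: prey: 2+0-0=2; pred: 13+0-2=11
No extinction within 15 steps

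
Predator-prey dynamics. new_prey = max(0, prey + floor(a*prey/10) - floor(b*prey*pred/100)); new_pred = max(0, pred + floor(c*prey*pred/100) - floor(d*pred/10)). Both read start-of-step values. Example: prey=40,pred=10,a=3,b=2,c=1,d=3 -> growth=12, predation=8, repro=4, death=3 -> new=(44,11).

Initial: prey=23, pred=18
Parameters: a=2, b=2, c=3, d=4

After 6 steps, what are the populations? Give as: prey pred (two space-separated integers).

Answer: 3 13

Derivation:
Step 1: prey: 23+4-8=19; pred: 18+12-7=23
Step 2: prey: 19+3-8=14; pred: 23+13-9=27
Step 3: prey: 14+2-7=9; pred: 27+11-10=28
Step 4: prey: 9+1-5=5; pred: 28+7-11=24
Step 5: prey: 5+1-2=4; pred: 24+3-9=18
Step 6: prey: 4+0-1=3; pred: 18+2-7=13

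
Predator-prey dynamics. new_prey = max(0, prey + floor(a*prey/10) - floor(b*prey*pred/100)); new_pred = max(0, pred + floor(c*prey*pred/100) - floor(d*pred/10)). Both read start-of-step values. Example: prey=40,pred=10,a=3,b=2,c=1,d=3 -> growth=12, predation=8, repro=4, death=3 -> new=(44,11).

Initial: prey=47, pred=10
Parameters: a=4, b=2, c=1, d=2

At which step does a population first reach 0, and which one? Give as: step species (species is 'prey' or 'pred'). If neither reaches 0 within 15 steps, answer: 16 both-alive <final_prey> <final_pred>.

Step 1: prey: 47+18-9=56; pred: 10+4-2=12
Step 2: prey: 56+22-13=65; pred: 12+6-2=16
Step 3: prey: 65+26-20=71; pred: 16+10-3=23
Step 4: prey: 71+28-32=67; pred: 23+16-4=35
Step 5: prey: 67+26-46=47; pred: 35+23-7=51
Step 6: prey: 47+18-47=18; pred: 51+23-10=64
Step 7: prey: 18+7-23=2; pred: 64+11-12=63
Step 8: prey: 2+0-2=0; pred: 63+1-12=52
First extinction: prey at step 8

Answer: 8 prey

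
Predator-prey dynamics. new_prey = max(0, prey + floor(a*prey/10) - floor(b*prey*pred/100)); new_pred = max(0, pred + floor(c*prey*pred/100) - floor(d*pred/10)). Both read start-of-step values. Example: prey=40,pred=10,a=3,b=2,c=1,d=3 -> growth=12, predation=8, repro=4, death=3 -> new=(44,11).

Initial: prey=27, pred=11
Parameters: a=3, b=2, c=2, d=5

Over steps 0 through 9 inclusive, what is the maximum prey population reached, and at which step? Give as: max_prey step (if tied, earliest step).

Answer: 36 4

Derivation:
Step 1: prey: 27+8-5=30; pred: 11+5-5=11
Step 2: prey: 30+9-6=33; pred: 11+6-5=12
Step 3: prey: 33+9-7=35; pred: 12+7-6=13
Step 4: prey: 35+10-9=36; pred: 13+9-6=16
Step 5: prey: 36+10-11=35; pred: 16+11-8=19
Step 6: prey: 35+10-13=32; pred: 19+13-9=23
Step 7: prey: 32+9-14=27; pred: 23+14-11=26
Step 8: prey: 27+8-14=21; pred: 26+14-13=27
Step 9: prey: 21+6-11=16; pred: 27+11-13=25
Max prey = 36 at step 4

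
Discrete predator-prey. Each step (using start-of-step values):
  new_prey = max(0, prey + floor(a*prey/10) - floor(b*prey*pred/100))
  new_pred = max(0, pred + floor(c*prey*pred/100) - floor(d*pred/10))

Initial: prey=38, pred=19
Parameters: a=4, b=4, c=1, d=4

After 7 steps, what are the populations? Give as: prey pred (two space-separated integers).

Answer: 17 3

Derivation:
Step 1: prey: 38+15-28=25; pred: 19+7-7=19
Step 2: prey: 25+10-19=16; pred: 19+4-7=16
Step 3: prey: 16+6-10=12; pred: 16+2-6=12
Step 4: prey: 12+4-5=11; pred: 12+1-4=9
Step 5: prey: 11+4-3=12; pred: 9+0-3=6
Step 6: prey: 12+4-2=14; pred: 6+0-2=4
Step 7: prey: 14+5-2=17; pred: 4+0-1=3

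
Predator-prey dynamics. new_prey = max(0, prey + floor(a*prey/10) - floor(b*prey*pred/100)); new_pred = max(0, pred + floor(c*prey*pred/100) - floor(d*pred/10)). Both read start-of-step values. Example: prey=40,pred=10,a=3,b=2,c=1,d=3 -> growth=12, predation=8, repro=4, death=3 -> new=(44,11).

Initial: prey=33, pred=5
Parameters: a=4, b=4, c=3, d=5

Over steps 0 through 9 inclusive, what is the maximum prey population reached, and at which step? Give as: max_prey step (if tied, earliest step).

Step 1: prey: 33+13-6=40; pred: 5+4-2=7
Step 2: prey: 40+16-11=45; pred: 7+8-3=12
Step 3: prey: 45+18-21=42; pred: 12+16-6=22
Step 4: prey: 42+16-36=22; pred: 22+27-11=38
Step 5: prey: 22+8-33=0; pred: 38+25-19=44
Step 6: prey: 0+0-0=0; pred: 44+0-22=22
Step 7: prey: 0+0-0=0; pred: 22+0-11=11
Step 8: prey: 0+0-0=0; pred: 11+0-5=6
Step 9: prey: 0+0-0=0; pred: 6+0-3=3
Max prey = 45 at step 2

Answer: 45 2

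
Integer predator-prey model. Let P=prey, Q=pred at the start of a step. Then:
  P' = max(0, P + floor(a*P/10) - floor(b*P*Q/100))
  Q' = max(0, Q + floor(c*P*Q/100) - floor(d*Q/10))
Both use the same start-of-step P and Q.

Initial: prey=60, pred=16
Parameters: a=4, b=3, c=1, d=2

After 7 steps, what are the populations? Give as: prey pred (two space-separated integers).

Answer: 1 20

Derivation:
Step 1: prey: 60+24-28=56; pred: 16+9-3=22
Step 2: prey: 56+22-36=42; pred: 22+12-4=30
Step 3: prey: 42+16-37=21; pred: 30+12-6=36
Step 4: prey: 21+8-22=7; pred: 36+7-7=36
Step 5: prey: 7+2-7=2; pred: 36+2-7=31
Step 6: prey: 2+0-1=1; pred: 31+0-6=25
Step 7: prey: 1+0-0=1; pred: 25+0-5=20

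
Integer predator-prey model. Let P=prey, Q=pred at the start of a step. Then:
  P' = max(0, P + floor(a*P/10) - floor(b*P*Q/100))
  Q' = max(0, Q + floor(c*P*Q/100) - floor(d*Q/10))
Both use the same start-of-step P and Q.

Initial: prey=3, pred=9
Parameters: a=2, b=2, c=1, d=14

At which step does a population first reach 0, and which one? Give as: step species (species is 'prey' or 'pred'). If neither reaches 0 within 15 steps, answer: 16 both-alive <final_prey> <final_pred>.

Step 1: prey: 3+0-0=3; pred: 9+0-12=0
First extinction: pred at step 1

Answer: 1 pred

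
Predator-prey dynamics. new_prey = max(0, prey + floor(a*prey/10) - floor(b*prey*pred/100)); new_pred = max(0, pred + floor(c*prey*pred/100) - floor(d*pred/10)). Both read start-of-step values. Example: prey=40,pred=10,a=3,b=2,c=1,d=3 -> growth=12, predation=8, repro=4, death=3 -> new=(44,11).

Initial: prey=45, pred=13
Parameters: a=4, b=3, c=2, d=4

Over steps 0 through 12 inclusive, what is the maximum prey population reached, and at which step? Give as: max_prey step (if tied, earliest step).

Step 1: prey: 45+18-17=46; pred: 13+11-5=19
Step 2: prey: 46+18-26=38; pred: 19+17-7=29
Step 3: prey: 38+15-33=20; pred: 29+22-11=40
Step 4: prey: 20+8-24=4; pred: 40+16-16=40
Step 5: prey: 4+1-4=1; pred: 40+3-16=27
Step 6: prey: 1+0-0=1; pred: 27+0-10=17
Step 7: prey: 1+0-0=1; pred: 17+0-6=11
Step 8: prey: 1+0-0=1; pred: 11+0-4=7
Step 9: prey: 1+0-0=1; pred: 7+0-2=5
Step 10: prey: 1+0-0=1; pred: 5+0-2=3
Step 11: prey: 1+0-0=1; pred: 3+0-1=2
Step 12: prey: 1+0-0=1; pred: 2+0-0=2
Max prey = 46 at step 1

Answer: 46 1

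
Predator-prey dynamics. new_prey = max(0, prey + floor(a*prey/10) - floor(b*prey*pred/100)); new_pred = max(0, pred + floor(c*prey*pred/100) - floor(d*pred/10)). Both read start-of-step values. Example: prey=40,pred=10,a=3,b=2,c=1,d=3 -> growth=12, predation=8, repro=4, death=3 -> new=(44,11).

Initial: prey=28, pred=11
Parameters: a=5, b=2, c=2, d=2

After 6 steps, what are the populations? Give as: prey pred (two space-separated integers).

Step 1: prey: 28+14-6=36; pred: 11+6-2=15
Step 2: prey: 36+18-10=44; pred: 15+10-3=22
Step 3: prey: 44+22-19=47; pred: 22+19-4=37
Step 4: prey: 47+23-34=36; pred: 37+34-7=64
Step 5: prey: 36+18-46=8; pred: 64+46-12=98
Step 6: prey: 8+4-15=0; pred: 98+15-19=94

Answer: 0 94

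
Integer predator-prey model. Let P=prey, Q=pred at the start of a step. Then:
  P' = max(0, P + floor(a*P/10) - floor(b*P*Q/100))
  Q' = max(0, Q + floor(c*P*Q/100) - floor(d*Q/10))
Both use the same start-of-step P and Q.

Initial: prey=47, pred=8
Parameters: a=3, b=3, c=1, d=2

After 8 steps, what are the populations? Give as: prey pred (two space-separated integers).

Answer: 5 20

Derivation:
Step 1: prey: 47+14-11=50; pred: 8+3-1=10
Step 2: prey: 50+15-15=50; pred: 10+5-2=13
Step 3: prey: 50+15-19=46; pred: 13+6-2=17
Step 4: prey: 46+13-23=36; pred: 17+7-3=21
Step 5: prey: 36+10-22=24; pred: 21+7-4=24
Step 6: prey: 24+7-17=14; pred: 24+5-4=25
Step 7: prey: 14+4-10=8; pred: 25+3-5=23
Step 8: prey: 8+2-5=5; pred: 23+1-4=20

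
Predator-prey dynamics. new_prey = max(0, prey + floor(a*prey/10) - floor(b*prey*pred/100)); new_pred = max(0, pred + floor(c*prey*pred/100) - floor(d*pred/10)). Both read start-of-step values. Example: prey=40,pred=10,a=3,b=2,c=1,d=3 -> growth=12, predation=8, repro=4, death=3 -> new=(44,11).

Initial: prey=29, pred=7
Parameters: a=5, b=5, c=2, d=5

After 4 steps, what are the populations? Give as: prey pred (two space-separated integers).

Step 1: prey: 29+14-10=33; pred: 7+4-3=8
Step 2: prey: 33+16-13=36; pred: 8+5-4=9
Step 3: prey: 36+18-16=38; pred: 9+6-4=11
Step 4: prey: 38+19-20=37; pred: 11+8-5=14

Answer: 37 14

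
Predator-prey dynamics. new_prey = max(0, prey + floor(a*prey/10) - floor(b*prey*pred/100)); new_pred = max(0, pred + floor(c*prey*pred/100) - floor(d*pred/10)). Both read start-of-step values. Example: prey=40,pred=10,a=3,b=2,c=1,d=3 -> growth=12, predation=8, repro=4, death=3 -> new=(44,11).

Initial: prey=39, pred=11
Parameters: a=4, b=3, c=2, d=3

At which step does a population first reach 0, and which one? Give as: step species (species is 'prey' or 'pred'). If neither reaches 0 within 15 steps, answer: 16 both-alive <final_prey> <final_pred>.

Answer: 6 prey

Derivation:
Step 1: prey: 39+15-12=42; pred: 11+8-3=16
Step 2: prey: 42+16-20=38; pred: 16+13-4=25
Step 3: prey: 38+15-28=25; pred: 25+19-7=37
Step 4: prey: 25+10-27=8; pred: 37+18-11=44
Step 5: prey: 8+3-10=1; pred: 44+7-13=38
Step 6: prey: 1+0-1=0; pred: 38+0-11=27
First extinction: prey at step 6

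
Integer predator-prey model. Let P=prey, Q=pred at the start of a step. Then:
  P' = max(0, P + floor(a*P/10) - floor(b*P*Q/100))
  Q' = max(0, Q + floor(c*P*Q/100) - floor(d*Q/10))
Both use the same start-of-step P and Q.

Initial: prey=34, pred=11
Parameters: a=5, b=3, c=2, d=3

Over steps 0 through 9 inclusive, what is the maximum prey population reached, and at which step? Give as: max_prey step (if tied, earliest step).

Answer: 42 2

Derivation:
Step 1: prey: 34+17-11=40; pred: 11+7-3=15
Step 2: prey: 40+20-18=42; pred: 15+12-4=23
Step 3: prey: 42+21-28=35; pred: 23+19-6=36
Step 4: prey: 35+17-37=15; pred: 36+25-10=51
Step 5: prey: 15+7-22=0; pred: 51+15-15=51
Step 6: prey: 0+0-0=0; pred: 51+0-15=36
Step 7: prey: 0+0-0=0; pred: 36+0-10=26
Step 8: prey: 0+0-0=0; pred: 26+0-7=19
Step 9: prey: 0+0-0=0; pred: 19+0-5=14
Max prey = 42 at step 2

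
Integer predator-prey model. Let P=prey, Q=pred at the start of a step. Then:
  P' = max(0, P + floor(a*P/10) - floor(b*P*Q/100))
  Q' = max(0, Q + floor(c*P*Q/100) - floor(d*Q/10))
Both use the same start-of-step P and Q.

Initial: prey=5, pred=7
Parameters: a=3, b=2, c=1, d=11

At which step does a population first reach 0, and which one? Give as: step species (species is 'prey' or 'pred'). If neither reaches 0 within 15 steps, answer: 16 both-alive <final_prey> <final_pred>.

Step 1: prey: 5+1-0=6; pred: 7+0-7=0
First extinction: pred at step 1

Answer: 1 pred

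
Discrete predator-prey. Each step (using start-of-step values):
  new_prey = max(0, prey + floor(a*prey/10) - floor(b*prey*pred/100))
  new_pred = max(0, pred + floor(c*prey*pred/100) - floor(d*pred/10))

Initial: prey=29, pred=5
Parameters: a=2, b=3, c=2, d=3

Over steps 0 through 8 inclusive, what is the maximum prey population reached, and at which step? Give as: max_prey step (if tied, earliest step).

Answer: 31 2

Derivation:
Step 1: prey: 29+5-4=30; pred: 5+2-1=6
Step 2: prey: 30+6-5=31; pred: 6+3-1=8
Step 3: prey: 31+6-7=30; pred: 8+4-2=10
Step 4: prey: 30+6-9=27; pred: 10+6-3=13
Step 5: prey: 27+5-10=22; pred: 13+7-3=17
Step 6: prey: 22+4-11=15; pred: 17+7-5=19
Step 7: prey: 15+3-8=10; pred: 19+5-5=19
Step 8: prey: 10+2-5=7; pred: 19+3-5=17
Max prey = 31 at step 2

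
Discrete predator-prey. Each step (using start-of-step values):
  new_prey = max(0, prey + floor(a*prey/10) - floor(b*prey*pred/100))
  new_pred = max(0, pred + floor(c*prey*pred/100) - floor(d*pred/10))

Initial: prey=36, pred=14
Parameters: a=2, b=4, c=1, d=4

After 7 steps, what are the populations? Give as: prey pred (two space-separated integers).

Step 1: prey: 36+7-20=23; pred: 14+5-5=14
Step 2: prey: 23+4-12=15; pred: 14+3-5=12
Step 3: prey: 15+3-7=11; pred: 12+1-4=9
Step 4: prey: 11+2-3=10; pred: 9+0-3=6
Step 5: prey: 10+2-2=10; pred: 6+0-2=4
Step 6: prey: 10+2-1=11; pred: 4+0-1=3
Step 7: prey: 11+2-1=12; pred: 3+0-1=2

Answer: 12 2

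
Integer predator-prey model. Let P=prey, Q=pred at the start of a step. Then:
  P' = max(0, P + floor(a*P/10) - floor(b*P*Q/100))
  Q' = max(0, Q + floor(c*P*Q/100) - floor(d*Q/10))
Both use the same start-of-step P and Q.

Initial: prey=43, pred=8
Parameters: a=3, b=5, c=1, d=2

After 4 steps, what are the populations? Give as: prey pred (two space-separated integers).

Step 1: prey: 43+12-17=38; pred: 8+3-1=10
Step 2: prey: 38+11-19=30; pred: 10+3-2=11
Step 3: prey: 30+9-16=23; pred: 11+3-2=12
Step 4: prey: 23+6-13=16; pred: 12+2-2=12

Answer: 16 12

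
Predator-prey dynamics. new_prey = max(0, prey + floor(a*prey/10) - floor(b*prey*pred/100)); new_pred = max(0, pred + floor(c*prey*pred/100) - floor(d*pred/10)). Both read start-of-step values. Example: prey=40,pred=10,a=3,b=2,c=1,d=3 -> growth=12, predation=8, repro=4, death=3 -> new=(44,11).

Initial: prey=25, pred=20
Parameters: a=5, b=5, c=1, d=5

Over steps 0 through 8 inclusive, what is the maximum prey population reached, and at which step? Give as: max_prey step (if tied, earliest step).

Step 1: prey: 25+12-25=12; pred: 20+5-10=15
Step 2: prey: 12+6-9=9; pred: 15+1-7=9
Step 3: prey: 9+4-4=9; pred: 9+0-4=5
Step 4: prey: 9+4-2=11; pred: 5+0-2=3
Step 5: prey: 11+5-1=15; pred: 3+0-1=2
Step 6: prey: 15+7-1=21; pred: 2+0-1=1
Step 7: prey: 21+10-1=30; pred: 1+0-0=1
Step 8: prey: 30+15-1=44; pred: 1+0-0=1
Max prey = 44 at step 8

Answer: 44 8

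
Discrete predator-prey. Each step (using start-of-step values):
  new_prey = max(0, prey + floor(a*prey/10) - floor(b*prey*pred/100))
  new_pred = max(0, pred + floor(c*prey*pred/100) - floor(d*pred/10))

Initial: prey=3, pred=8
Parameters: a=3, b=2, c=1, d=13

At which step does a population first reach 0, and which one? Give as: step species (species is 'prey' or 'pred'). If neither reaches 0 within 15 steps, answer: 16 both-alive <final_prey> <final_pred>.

Step 1: prey: 3+0-0=3; pred: 8+0-10=0
First extinction: pred at step 1

Answer: 1 pred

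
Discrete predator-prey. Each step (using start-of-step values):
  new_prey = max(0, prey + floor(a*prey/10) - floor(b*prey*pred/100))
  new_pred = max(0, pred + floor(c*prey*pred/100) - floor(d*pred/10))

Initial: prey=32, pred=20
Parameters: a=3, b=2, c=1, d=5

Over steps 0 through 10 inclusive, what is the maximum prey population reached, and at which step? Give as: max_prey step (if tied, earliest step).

Step 1: prey: 32+9-12=29; pred: 20+6-10=16
Step 2: prey: 29+8-9=28; pred: 16+4-8=12
Step 3: prey: 28+8-6=30; pred: 12+3-6=9
Step 4: prey: 30+9-5=34; pred: 9+2-4=7
Step 5: prey: 34+10-4=40; pred: 7+2-3=6
Step 6: prey: 40+12-4=48; pred: 6+2-3=5
Step 7: prey: 48+14-4=58; pred: 5+2-2=5
Step 8: prey: 58+17-5=70; pred: 5+2-2=5
Step 9: prey: 70+21-7=84; pred: 5+3-2=6
Step 10: prey: 84+25-10=99; pred: 6+5-3=8
Max prey = 99 at step 10

Answer: 99 10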